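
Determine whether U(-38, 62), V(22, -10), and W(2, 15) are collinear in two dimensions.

No

UV = (60, -72), UW = (40, -47).
If collinear, UW would be a scalar multiple of UV. But (60)·(-47) ≠ (-72)·(40) (difference 60), so they are not parallel; the points are not collinear.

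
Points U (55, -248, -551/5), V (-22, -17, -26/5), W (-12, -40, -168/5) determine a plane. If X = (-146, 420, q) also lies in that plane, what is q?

134/5

A normal to the plane is n = UV × UW = (-20727/5, -5684/5, -539).
X lies in the plane iff n · UX = 0.
This gives (-539)q + (72226/5) = 0, so q = 134/5.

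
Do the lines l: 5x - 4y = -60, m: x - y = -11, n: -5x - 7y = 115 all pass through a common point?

Intersecting l and m: solving the 2×2 system gives (x, y) = (-16, -5).
Substitute into n: (-5)(-16) + (-7)(-5) = 115.
This equals 115, so (-16, -5) lies on all three lines and they are concurrent.

Yes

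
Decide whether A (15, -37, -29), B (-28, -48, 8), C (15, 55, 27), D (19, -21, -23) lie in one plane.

No

The four points are coplanar iff the 3×3 determinant with rows AB, AC, AD is zero.
Rows: (-43, -11, 37), (0, 92, 56), (4, 16, 6).
Expanding along the first row: (-43)(-344) − (-11)(-224) + (37)(-368) = -1288.
Nonzero ⇒ not coplanar.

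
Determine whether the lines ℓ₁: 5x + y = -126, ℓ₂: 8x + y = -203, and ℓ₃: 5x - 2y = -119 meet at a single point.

The three lines meet at one point iff the augmented coefficient matrix [aᵢ bᵢ cᵢ] has rank < 3, i.e. its determinant vanishes.
Here the determinant is -42.
Nonzero, so no common point exists.

No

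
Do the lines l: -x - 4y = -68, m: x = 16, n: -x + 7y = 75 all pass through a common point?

Yes

Intersecting l and m: solving the 2×2 system gives (x, y) = (16, 13).
Substitute into n: (-1)(16) + (7)(13) = 75.
This equals 75, so (16, 13) lies on all three lines and they are concurrent.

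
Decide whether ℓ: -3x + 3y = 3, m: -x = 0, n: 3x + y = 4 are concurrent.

Lines aᵢx + bᵢy = cᵢ with pairwise distinct directions are concurrent exactly when det[aᵢ bᵢ cᵢ] = 0.
Here the determinant is 9.
Nonzero, so no common point exists.

No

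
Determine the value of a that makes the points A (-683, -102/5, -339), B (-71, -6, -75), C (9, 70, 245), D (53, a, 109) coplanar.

The points are coplanar iff AB · (AC × AD) = 0.
Expanding, this is linear in a: (-174720)a + (5381376) = 0.
So a = 154/5.

154/5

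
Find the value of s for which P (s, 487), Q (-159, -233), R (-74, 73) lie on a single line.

41

The three points are collinear iff det[PQ; PR] = 0.
This determinant is linear in s: (-306)s + (12546) = 0, so s = 41.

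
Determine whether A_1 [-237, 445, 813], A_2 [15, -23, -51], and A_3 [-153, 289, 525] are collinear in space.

A_1A_2 = (252, -468, -864), A_1A_3 = (84, -156, -288).
Each component of A_1A_3 is 1/3 times the corresponding component of A_1A_2, so A_1A_3 = 1/3·A_1A_2 and the points are collinear.

Yes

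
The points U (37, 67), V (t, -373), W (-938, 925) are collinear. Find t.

537

Collinearity: (V − U) must be parallel to (W − U) = (-975, 858).
Cross-multiplying the components: (t − 37)·(858) = (-440)·(-975).
Solving gives t = 537.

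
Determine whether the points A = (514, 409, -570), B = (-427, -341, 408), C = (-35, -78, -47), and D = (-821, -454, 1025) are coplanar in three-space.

No

The four points are coplanar iff the 3×3 determinant with rows AB, AC, AD is zero.
Rows: (-941, -750, 978), (-549, -487, 523), (-1335, -863, 1595).
Expanding along the first row: (-941)(-325416) − (-750)(-177450) + (978)(-176358) = 650832.
Nonzero ⇒ not coplanar.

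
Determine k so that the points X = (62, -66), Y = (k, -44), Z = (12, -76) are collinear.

172

Collinearity: (Y − X) must be parallel to (Z − X) = (-50, -10).
Cross-multiplying the components: (k − 62)·(-10) = (22)·(-50).
Solving gives k = 172.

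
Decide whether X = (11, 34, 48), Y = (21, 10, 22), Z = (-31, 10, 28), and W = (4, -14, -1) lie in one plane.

No

With X as base: XY = (10, -24, -26), XZ = (-42, -24, -20), XW = (-7, -48, -49).
XZ × XW = (216, -1918, 1848).
XY · (XZ × XW) = 144.
Since 144 ≠ 0, the four points are not coplanar.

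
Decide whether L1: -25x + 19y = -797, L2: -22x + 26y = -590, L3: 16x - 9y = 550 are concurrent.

The three lines meet at one point iff the augmented coefficient matrix [aᵢ bᵢ cᵢ] has rank < 3, i.e. its determinant vanishes.
Here the determinant is -464.
Nonzero, so no common point exists.

No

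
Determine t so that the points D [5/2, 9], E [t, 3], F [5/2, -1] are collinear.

The three points are collinear iff det[DE; DF] = 0.
This determinant is linear in t: (-10)t + (25) = 0, so t = 5/2.

5/2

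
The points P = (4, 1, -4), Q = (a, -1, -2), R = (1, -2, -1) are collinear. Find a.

Direction PR = (-3, -3, 3). From the y-coordinate of Q, the parameter along the line is τ = (-1 − 1)/(-3) = 2/3.
Then a = 4 + 2/3·(-3) = 2.

2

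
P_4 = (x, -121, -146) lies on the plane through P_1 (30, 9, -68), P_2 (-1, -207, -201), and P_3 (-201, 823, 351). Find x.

A normal to the plane is n = P_1P_2 × P_1P_3 = (17758, 43712, -75130).
P_4 lies in the plane iff n · P_1P_4 = 0.
This gives (17758)x + (-355160) = 0, so x = 20.

20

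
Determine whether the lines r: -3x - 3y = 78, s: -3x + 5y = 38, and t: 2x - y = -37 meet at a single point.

Yes

Lines aᵢx + bᵢy = cᵢ with pairwise distinct directions are concurrent exactly when det[aᵢ bᵢ cᵢ] = 0.
Here the determinant is 0.
It vanishes, so the lines are concurrent at (-21, -5).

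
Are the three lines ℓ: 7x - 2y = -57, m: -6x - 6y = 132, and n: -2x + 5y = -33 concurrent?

Lines aᵢx + bᵢy = cᵢ with pairwise distinct directions are concurrent exactly when det[aᵢ bᵢ cᵢ] = 0.
Here the determinant is 84.
Nonzero, so no common point exists.

No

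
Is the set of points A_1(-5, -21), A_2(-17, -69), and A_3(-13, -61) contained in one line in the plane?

A_1A_2 = (-12, -48), A_1A_3 = (-8, -40).
det[A_1A_2; A_1A_3] = (-12)(-40) − (-48)(-8) = 96.
The determinant is nonzero, so they are not collinear.

No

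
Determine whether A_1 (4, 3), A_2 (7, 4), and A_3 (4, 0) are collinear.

A_1A_2 = (3, 1), A_1A_3 = (0, -3).
det[A_1A_2; A_1A_3] = (3)(-3) − (1)(0) = -9.
The determinant is nonzero, so they are not collinear.

No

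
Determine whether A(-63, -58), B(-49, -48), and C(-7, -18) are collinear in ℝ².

Yes

AB = (14, 10), AC = (56, 40).
Twice the signed area of △ABC is (14)(40) − (10)(56) = 0.
The triangle is degenerate (zero area), so the points are collinear.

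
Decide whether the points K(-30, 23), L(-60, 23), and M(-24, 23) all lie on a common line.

Yes

KL = (-30, 0), KM = (6, 0).
Twice the signed area of △KLM is (-30)(0) − (0)(6) = 0.
The triangle is degenerate (zero area), so the points are collinear.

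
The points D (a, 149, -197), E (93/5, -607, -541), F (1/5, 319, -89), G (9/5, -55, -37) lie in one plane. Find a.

21/5

The points are coplanar iff DE · (DF × DG) = 0.
Expanding, this is linear in a: (-217200)a + (912240) = 0.
So a = 21/5.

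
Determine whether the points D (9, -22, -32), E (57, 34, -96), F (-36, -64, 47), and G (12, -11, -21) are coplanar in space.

With D as base: DE = (48, 56, -64), DF = (-45, -42, 79), DG = (3, 11, 11).
DF × DG = (-1331, 732, -369).
DE · (DF × DG) = 720.
Since 720 ≠ 0, the four points are not coplanar.

No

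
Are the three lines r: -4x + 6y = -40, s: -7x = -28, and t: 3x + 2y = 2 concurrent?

No

The three lines meet at one point iff the augmented coefficient matrix [aᵢ bᵢ cᵢ] has rank < 3, i.e. its determinant vanishes.
Here the determinant is -84.
Nonzero, so no common point exists.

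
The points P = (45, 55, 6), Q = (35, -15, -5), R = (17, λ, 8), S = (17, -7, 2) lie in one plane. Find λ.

Normal to plane PQS: n = (-402, 268, -1340); plane equation n·X = -11390.
Requiring n·R = -11390: (268)λ + (-17554) = -11390.
So λ = 23.

23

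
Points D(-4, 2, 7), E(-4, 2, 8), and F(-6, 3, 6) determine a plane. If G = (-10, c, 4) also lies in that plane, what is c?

A normal to the plane is n = DE × DF = (-1, -2, 0).
G lies in the plane iff n · DG = 0.
This gives (-2)c + (10) = 0, so c = 5.

5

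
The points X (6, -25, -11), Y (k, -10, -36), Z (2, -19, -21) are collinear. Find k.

-4

Collinearity requires XY × XZ = 0; each component is linear in k.
The y-component gives (10)k + (40) = 0, so k = -4.
The remaining components then also vanish.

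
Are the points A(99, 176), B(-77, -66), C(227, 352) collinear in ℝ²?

Yes

AB = (-176, -242), AC = (128, 176).
Twice the signed area of △ABC is (-176)(176) − (-242)(128) = 0.
The triangle is degenerate (zero area), so the points are collinear.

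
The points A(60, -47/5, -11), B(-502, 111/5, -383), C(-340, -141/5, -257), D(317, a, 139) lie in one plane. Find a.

Normal to plane ABC: n = (-73836/5, 10548, 116028/5); plane equation n·P = -6202224/5.
Requiring n·D = -6202224/5: (10548)a + (-1455624) = -6202224/5.
So a = 102/5.

102/5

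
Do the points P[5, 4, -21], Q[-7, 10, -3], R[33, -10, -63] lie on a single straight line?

Yes

PQ = (-12, 6, 18), PR = (28, -14, -42).
Each component of PR is -7/3 times the corresponding component of PQ, so PR = -7/3·PQ and the points are collinear.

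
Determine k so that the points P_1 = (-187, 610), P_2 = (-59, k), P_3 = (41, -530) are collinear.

-30

The three points are collinear iff det[P_1P_2; P_1P_3] = 0.
This determinant is linear in k: (-228)k + (-6840) = 0, so k = -30.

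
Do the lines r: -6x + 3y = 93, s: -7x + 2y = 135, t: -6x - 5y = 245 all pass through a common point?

No

Intersecting r and s: solving the 2×2 system gives (x, y) = (-73/3, -53/3).
Substitute into t: (-6)(-73/3) + (-5)(-53/3) = 703/3.
But t requires 245 ≠ 703/3, so the three lines have no common point.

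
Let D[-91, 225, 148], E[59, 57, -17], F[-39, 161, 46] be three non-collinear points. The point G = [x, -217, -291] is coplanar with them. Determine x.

A normal to the plane is n = DE × DF = (6576, 6720, -864).
G lies in the plane iff n · DG = 0.
This gives (6576)x + (-1992528) = 0, so x = 303.

303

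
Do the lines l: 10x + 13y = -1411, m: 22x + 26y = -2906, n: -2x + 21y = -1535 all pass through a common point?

No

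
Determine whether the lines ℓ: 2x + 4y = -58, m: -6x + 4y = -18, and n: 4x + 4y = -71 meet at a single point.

No

Intersecting ℓ and m: solving the 2×2 system gives (x, y) = (-5, -12).
Substitute into n: (4)(-5) + (4)(-12) = -68.
But n requires -71 ≠ -68, so the three lines have no common point.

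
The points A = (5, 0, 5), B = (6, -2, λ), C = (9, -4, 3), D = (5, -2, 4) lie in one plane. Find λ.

Normal to plane ACD: n = (0, 4, -8); plane equation n·P = -40.
Requiring n·B = -40: (-8)λ + (-8) = -40.
So λ = 4.

4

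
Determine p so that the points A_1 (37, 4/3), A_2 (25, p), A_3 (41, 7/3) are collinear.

Collinearity: (A_2 − A_1) must be parallel to (A_3 − A_1) = (4, 1).
Cross-multiplying the components: (p − 4/3)·(4) = (-12)·(1).
Solving gives p = -5/3.

-5/3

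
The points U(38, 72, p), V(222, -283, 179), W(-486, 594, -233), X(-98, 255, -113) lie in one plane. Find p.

-23

Coplanarity ⇔ det[UV; UW; UX] = 0.
Expanding, this is linear in p: (100264)p + (2306072) = 0.
So p = -23.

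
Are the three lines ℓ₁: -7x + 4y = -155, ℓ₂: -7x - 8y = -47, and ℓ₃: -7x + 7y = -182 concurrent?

Intersecting ℓ₁ and ℓ₂: solving the 2×2 system gives (x, y) = (17, -9).
Substitute into ℓ₃: (-7)(17) + (7)(-9) = -182.
This equals -182, so (17, -9) lies on all three lines and they are concurrent.

Yes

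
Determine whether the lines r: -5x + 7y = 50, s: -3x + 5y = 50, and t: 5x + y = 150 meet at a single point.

Yes

Lines aᵢx + bᵢy = cᵢ with pairwise distinct directions are concurrent exactly when det[aᵢ bᵢ cᵢ] = 0.
Here the determinant is 0.
It vanishes, so the lines are concurrent at (25, 25).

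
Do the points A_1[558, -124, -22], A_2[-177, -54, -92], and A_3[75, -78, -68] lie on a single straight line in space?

A_1A_2 = (-735, 70, -70), A_1A_3 = (-483, 46, -46).
Each component of A_1A_3 is 23/35 times the corresponding component of A_1A_2, so A_1A_3 = 23/35·A_1A_2 and the points are collinear.

Yes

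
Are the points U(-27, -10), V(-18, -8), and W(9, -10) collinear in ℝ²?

UV = (9, 2), UW = (36, 0).
Twice the signed area of △UVW is (9)(0) − (2)(36) = -72.
The area is nonzero, so the three points are not collinear.

No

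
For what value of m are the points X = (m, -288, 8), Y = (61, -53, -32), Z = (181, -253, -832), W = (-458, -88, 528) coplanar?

-554

The points are coplanar iff XY · (XZ × XW) = 0.
Expanding, this is linear in m: (140000)m + (77560000) = 0.
So m = -554.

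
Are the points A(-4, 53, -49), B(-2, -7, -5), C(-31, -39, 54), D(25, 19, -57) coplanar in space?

Yes

The four points are coplanar iff the 3×3 determinant with rows AB, AC, AD is zero.
Rows: (2, -60, 44), (-27, -92, 103), (29, -34, -8).
Expanding along the first row: (2)(4238) − (-60)(-2771) + (44)(3586) = 0.
Zero determinant ⇒ coplanar.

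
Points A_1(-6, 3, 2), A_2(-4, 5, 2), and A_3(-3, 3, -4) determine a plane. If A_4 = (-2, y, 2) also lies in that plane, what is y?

7

A normal to the plane is n = A_1A_2 × A_1A_3 = (-12, 12, -6).
A_4 lies in the plane iff n · A_1A_4 = 0.
This gives (12)y + (-84) = 0, so y = 7.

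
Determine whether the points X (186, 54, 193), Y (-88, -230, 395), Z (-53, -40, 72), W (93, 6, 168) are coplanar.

With X as base: XY = (-274, -284, 202), XZ = (-239, -94, -121), XW = (-93, -48, -25).
XZ × XW = (-3458, 5278, 2730).
XY · (XZ × XW) = 0.
The scalar triple product vanishes, so the four points are coplanar.

Yes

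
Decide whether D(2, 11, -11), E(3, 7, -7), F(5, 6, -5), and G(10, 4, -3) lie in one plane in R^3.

No

With D as base: DE = (1, -4, 4), DF = (3, -5, 6), DG = (8, -7, 8).
DF × DG = (2, 24, 19).
DE · (DF × DG) = -18.
Since -18 ≠ 0, the four points are not coplanar.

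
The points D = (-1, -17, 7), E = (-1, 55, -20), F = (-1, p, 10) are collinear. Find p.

-25

Collinearity requires DE × DF = 0; each component is linear in p.
The x-component gives (27)p + (675) = 0, so p = -25.
The remaining components then also vanish.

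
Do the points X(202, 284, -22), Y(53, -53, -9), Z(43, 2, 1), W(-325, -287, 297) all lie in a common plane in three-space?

A normal to the plane through X, Y, Z is n = XY × XZ = (-4085, 1360, -11565).
The plane has equation n·P = -184500. For W: n·W = -2497500.
-2497500 ≠ -184500, so W is off the plane.

No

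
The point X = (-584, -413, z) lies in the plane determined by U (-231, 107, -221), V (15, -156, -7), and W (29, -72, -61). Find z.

A normal to the plane is n = UV × UW = (-3774, 16280, 24346).
X lies in the plane iff n · UX = 0.
This gives (24346)z + (-1752912) = 0, so z = 72.

72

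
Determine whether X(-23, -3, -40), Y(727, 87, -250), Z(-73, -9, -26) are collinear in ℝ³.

XY = (750, 90, -210), XZ = (-50, -6, 14).
XY × XZ = (0, 0, 0).
The cross product vanishes, so the three points are collinear.

Yes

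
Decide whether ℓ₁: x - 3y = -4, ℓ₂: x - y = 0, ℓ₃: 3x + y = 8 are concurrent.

The three lines meet at one point iff the augmented coefficient matrix [aᵢ bᵢ cᵢ] has rank < 3, i.e. its determinant vanishes.
Here the determinant is 0.
It vanishes, so the lines are concurrent at (2, 2).

Yes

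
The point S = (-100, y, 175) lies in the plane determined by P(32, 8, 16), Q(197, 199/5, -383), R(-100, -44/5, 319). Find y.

68

The plane through P, Q, R has equation (14661/5)x + 2673y + (7128/5)z = 138024.
Substituting S: (2673)y + (-43740) = 138024, so y = 68.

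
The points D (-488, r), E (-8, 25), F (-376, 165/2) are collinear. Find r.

100

Collinearity: (D − E) must be parallel to (F − E) = (-368, 115/2).
Cross-multiplying the components: (r − 25)·(-368) = (-480)·(115/2).
Solving gives r = 100.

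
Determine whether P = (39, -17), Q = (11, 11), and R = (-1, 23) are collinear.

PQ = (-28, 28), PR = (-40, 40).
det[PQ; PR] = (-28)(40) − (28)(-40) = 0.
The determinant is zero, so the points are collinear.

Yes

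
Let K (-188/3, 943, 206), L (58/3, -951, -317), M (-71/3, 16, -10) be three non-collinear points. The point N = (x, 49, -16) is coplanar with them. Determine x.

The plane through K, L, M has equation −75717x − 2685y − 2148z = 1770489.
Substituting N: (-75717)x + (-97197) = 1770489, so x = -74/3.

-74/3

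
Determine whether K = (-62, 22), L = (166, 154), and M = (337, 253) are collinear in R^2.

KL = (228, 132), KM = (399, 231).
det[KL; KM] = (228)(231) − (132)(399) = 0.
The determinant is zero, so the points are collinear.

Yes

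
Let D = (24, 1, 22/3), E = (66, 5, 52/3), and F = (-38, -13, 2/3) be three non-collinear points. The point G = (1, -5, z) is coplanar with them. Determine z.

17/3

Coplanarity requires DE · (DF × DG) = 0.
DE = (42, 4, 10), DF = (-62, -14, -20/3); the triple product is linear in z with coefficient -340 and constant term 5780/3.
Setting it to zero: z = 17/3.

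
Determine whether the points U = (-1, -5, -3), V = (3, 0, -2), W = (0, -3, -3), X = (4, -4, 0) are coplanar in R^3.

A normal to the plane through U, V, W is n = UV × UW = (-2, 1, 3).
The plane has equation n·P = -12. For X: n·X = -12.
Equal, so X lies in the plane and all four are coplanar.

Yes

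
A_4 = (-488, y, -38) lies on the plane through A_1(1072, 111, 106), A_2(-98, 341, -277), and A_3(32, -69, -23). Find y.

-249

The plane through A_1, A_2, A_3 has equation −98610x + 247390y + 449800z = -30570830.
Substituting A_4: (247390)y + (31029280) = -30570830, so y = -249.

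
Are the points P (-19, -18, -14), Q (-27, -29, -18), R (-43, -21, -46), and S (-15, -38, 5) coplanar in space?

With P as base: PQ = (-8, -11, -4), PR = (-24, -3, -32), PS = (4, -20, 19).
PR × PS = (-697, 328, 492).
PQ · (PR × PS) = 0.
The scalar triple product vanishes, so the four points are coplanar.

Yes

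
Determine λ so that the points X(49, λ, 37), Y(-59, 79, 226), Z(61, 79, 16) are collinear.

79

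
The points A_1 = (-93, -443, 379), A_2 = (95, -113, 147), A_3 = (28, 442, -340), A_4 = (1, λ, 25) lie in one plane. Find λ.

Normal to plane A_1A_2A_3: n = (-31950, 107100, 126450); plane equation n·P = 3450600.
Requiring n·A_4 = 3450600: (107100)λ + (3129300) = 3450600.
So λ = 3.

3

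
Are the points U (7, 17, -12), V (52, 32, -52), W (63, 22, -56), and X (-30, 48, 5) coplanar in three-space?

With U as base: UV = (45, 15, -40), UW = (56, 5, -44), UX = (-37, 31, 17).
UW × UX = (1449, 676, 1921).
UV · (UW × UX) = -1495.
Since -1495 ≠ 0, the four points are not coplanar.

No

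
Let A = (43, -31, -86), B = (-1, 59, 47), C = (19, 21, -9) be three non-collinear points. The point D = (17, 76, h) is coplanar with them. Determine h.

75

A normal to the plane is n = AB × AC = (14, 196, -128).
D lies in the plane iff n · AD = 0.
This gives (-128)h + (9600) = 0, so h = 75.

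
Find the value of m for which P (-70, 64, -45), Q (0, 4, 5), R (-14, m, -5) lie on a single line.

16

Direction PQ = (70, -60, 50). From the x-coordinate of R, the parameter along the line is τ = (-14 − (-70))/70 = 4/5.
Then m = 64 + 4/5·(-60) = 16.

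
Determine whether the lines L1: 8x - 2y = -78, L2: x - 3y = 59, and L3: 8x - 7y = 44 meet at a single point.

Intersecting L1 and L2: solving the 2×2 system gives (x, y) = (-16, -25).
Substitute into L3: (8)(-16) + (-7)(-25) = 47.
But L3 requires 44 ≠ 47, so the three lines have no common point.

No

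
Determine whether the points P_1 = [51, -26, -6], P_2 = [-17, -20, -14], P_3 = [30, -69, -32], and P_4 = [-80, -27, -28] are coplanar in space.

Yes

With P_1 as base: P_1P_2 = (-68, 6, -8), P_1P_3 = (-21, -43, -26), P_1P_4 = (-131, -1, -22).
P_1P_3 × P_1P_4 = (920, 2944, -5612).
P_1P_2 · (P_1P_3 × P_1P_4) = 0.
The scalar triple product vanishes, so the four points are coplanar.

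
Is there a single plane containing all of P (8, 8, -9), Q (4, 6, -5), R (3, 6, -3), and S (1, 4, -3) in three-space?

With P as base: PQ = (-4, -2, 4), PR = (-5, -2, 6), PS = (-7, -4, 6).
PR × PS = (12, -12, 6).
PQ · (PR × PS) = 0.
The scalar triple product vanishes, so the four points are coplanar.

Yes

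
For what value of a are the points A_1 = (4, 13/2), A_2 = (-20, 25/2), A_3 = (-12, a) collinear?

21/2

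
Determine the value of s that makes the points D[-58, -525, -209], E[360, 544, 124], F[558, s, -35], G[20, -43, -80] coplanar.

Normal to plane DEG: n = (-22605, -27948, 118094); plane equation n·P = -8697856.
Requiring n·F = -8697856: (-27948)s + (-16746880) = -8697856.
So s = -288.

-288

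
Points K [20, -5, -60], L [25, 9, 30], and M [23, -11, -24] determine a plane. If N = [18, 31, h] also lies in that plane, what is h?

-44

A normal to the plane is n = KL × KM = (1044, 90, -72).
N lies in the plane iff n · KN = 0.
This gives (-72)h + (-3168) = 0, so h = -44.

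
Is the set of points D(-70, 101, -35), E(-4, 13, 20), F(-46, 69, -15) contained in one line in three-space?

Yes

DE = (66, -88, 55), DF = (24, -32, 20).
DE × DF = (0, 0, 0).
The cross product vanishes, so the three points are collinear.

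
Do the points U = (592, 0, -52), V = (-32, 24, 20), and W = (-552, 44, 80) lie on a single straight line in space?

Yes

UV = (-624, 24, 72), UW = (-1144, 44, 132).
UV × UW = (0, 0, 0).
The cross product vanishes, so the three points are collinear.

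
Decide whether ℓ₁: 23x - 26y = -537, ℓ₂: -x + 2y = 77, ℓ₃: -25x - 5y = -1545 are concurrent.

The three lines meet at one point iff the augmented coefficient matrix [aᵢ bᵢ cᵢ] has rank < 3, i.e. its determinant vanishes.
Here the determinant is -1530.
Nonzero, so no common point exists.

No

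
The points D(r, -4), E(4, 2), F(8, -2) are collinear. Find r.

10

The three points are collinear iff det[DE; DF] = 0.
This determinant is linear in r: (4)r + (-40) = 0, so r = 10.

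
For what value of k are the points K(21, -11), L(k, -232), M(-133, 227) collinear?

The three points are collinear iff det[KL; KM] = 0.
This determinant is linear in k: (238)k + (-39032) = 0, so k = 164.

164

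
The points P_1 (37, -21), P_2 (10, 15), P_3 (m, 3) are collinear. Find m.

19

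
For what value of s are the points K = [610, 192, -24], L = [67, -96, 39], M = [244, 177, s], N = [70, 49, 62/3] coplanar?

-4

Coplanarity ⇔ det[KL; KM; KN] = 0.
Expanding, this is linear in s: (77871)s + (311484) = 0.
So s = -4.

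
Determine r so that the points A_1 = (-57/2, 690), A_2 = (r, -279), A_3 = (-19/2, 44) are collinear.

The three points are collinear iff det[A_1A_2; A_1A_3] = 0.
This determinant is linear in r: (-646)r + (0) = 0, so r = 0.

0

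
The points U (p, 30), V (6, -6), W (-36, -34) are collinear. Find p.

60

Collinearity: (U − V) must be parallel to (W − V) = (-42, -28).
Cross-multiplying the components: (p − 6)·(-28) = (36)·(-42).
Solving gives p = 60.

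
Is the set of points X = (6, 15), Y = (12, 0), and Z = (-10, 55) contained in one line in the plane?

XY = (6, -15), XZ = (-16, 40).
Checking proportionality: XZ = -8/3·XY, so the vectors are parallel and the points are collinear.

Yes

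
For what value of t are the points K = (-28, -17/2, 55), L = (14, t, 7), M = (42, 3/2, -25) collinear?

Direction KM = (70, 10, -80). From the x-coordinate of L, the parameter along the line is τ = (14 − (-28))/70 = 3/5.
Then t = (-17/2) + 3/5·(10) = -5/2.

-5/2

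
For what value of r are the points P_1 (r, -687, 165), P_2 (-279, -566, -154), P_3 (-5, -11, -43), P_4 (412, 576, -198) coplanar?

-499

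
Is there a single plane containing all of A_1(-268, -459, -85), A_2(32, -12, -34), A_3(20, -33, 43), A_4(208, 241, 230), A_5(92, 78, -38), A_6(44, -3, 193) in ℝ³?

No

The plane through A_1, A_2, A_3 has normal n = A_1A_2 × A_1A_3 = (35490, -23712, -936) and equation n·P = 1452048.
Checking the remaining points: n·A_4 = 1452048, n·A_5 = 1451112, n·A_6 = 1452048.
Since n·A_5 = 1451112 ≠ 1452048, A_5 is off the plane and the points are not all coplanar.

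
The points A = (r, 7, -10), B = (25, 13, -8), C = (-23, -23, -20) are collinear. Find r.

17

Collinearity requires AB × AC = 0; each component is linear in r.
The y-component gives (-12)r + (204) = 0, so r = 17.
The remaining components then also vanish.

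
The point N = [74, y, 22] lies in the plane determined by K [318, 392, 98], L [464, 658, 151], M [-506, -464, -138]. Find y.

76

A normal to the plane is n = KL × KM = (-17408, -9216, 94208).
N lies in the plane iff n · KN = 0.
This gives (-9216)y + (700416) = 0, so y = 76.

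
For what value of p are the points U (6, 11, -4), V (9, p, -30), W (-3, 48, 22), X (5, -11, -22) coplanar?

-23

Normal to plane UWX: n = (-94, -188, 235); plane equation n·P = -3572.
Requiring n·V = -3572: (-188)p + (-7896) = -3572.
So p = -23.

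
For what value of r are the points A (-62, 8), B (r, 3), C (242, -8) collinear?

Collinearity: (B − A) must be parallel to (C − A) = (304, -16).
Cross-multiplying the components: (r − (-62))·(-16) = (-5)·(304).
Solving gives r = 33.

33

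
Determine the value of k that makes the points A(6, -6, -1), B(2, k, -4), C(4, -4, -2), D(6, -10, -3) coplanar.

-4

Normal to plane ACD: n = (-8, -4, 8); plane equation n·P = -32.
Requiring n·B = -32: (-4)k + (-48) = -32.
So k = -4.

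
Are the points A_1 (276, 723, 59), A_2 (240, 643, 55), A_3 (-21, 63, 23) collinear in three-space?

A_1A_2 = (-36, -80, -4), A_1A_3 = (-297, -660, -36).
Comparing components 2 and 3: (-80)(-36) − (-4)(-660) = 240 ≠ 0, so A_1A_2 and A_1A_3 are not parallel and the points are not collinear.

No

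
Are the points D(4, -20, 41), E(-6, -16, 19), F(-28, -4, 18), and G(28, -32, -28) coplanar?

With D as base: DE = (-10, 4, -22), DF = (-32, 16, -23), DG = (24, -12, -69).
DF × DG = (-1380, -2760, 0).
DE · (DF × DG) = 2760.
Since 2760 ≠ 0, the four points are not coplanar.

No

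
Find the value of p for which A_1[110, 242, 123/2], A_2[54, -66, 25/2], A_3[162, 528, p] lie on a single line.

107

Collinearity requires A_1A_2 × A_1A_3 = 0; each component is linear in p.
The x-component gives (-308)p + (32956) = 0, so p = 107.
The remaining components then also vanish.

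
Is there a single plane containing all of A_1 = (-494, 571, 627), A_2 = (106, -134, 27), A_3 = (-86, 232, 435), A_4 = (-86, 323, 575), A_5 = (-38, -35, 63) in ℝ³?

The plane through A_1, A_2, A_3 has normal n = A_1A_2 × A_1A_3 = (-68040, -129600, 84240) and equation n·P = 12428640.
Checking the remaining points: n·A_4 = 12428640, n·A_5 = 12428640.
All equal 12428640, so all 5 points lie in one plane.

Yes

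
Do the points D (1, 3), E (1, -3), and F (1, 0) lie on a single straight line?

Yes

DE = (0, -6), DF = (0, -3).
Checking proportionality: DF = 1/2·DE, so the vectors are parallel and the points are collinear.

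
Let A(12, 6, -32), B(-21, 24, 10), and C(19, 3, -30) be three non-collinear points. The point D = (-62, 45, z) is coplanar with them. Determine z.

Coplanarity requires AB · (AC × AD) = 0.
AB = (-33, 18, 42), AC = (7, -3, 2); the triple product is linear in z with coefficient -27 and constant term 1188.
Setting it to zero: z = 44.

44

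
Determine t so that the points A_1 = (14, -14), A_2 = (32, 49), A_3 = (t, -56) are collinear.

2

Collinearity: (A_3 − A_1) must be parallel to (A_2 − A_1) = (18, 63).
Cross-multiplying the components: (t − 14)·(63) = (-42)·(18).
Solving gives t = 2.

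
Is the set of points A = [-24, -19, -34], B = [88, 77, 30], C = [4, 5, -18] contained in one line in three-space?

AB = (112, 96, 64), AC = (28, 24, 16).
AB × AC = (0, 0, 0).
The cross product vanishes, so the three points are collinear.

Yes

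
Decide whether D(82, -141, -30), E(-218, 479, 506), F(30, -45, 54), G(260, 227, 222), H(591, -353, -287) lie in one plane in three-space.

The plane through D, E, F has normal n = DE × DF = (624, -2672, 3440) and equation n·P = 324720.
Checking the remaining points: n·G = 319376, n·H = 324720.
Since n·G = 319376 ≠ 324720, G is off the plane and the points are not all coplanar.

No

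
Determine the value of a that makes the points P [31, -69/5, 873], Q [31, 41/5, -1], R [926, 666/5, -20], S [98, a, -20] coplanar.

18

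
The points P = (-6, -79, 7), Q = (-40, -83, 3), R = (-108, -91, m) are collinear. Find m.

Collinearity requires PQ × PR = 0; each component is linear in m.
The x-component gives (-4)m + (-20) = 0, so m = -5.
The remaining components then also vanish.

-5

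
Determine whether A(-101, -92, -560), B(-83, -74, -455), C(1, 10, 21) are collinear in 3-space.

AB = (18, 18, 105), AC = (102, 102, 581).
Comparing components 2 and 3: (18)(581) − (105)(102) = -252 ≠ 0, so AB and AC are not parallel and the points are not collinear.

No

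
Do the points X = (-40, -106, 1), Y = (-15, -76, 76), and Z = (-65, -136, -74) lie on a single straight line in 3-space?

Yes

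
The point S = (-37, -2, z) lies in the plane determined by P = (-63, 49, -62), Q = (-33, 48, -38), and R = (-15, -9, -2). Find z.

The plane through P, Q, R has equation 1332x − 648y − 1692z = -10764.
Substituting S: (-1692)z + (-47988) = -10764, so z = -22.

-22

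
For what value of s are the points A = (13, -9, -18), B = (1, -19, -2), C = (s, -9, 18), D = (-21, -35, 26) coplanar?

Normal to plane ABD: n = (-24, -16, -28); plane equation n·P = 336.
Requiring n·C = 336: (-24)s + (-360) = 336.
So s = -29.

-29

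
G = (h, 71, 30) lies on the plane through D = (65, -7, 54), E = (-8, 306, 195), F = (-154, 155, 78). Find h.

-172

A normal to the plane is n = DE × DF = (-15330, -29127, 56721).
G lies in the plane iff n · DG = 0.
This gives (-15330)h + (-2636760) = 0, so h = -172.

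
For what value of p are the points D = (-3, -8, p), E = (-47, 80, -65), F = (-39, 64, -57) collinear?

-21

Direction EF = (8, -16, 8). From the x-coordinate of D, the parameter along the line is τ = (-3 − (-47))/8 = 11/2.
Then p = (-65) + 11/2·(8) = -21.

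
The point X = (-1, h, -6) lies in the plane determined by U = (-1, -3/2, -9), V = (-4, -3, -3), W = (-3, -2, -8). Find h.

Coplanarity requires UV · (UW × UX) = 0.
UV = (-3, -3/2, 6), UW = (-2, -1/2, 1); the triple product is linear in h with coefficient -9 and constant term -18.
Setting it to zero: h = -2.

-2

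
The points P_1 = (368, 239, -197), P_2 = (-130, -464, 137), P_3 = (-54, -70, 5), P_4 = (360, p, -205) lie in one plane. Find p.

The points are coplanar iff P_1P_2 · (P_1P_3 × P_1P_4) = 0.
Expanding, this is linear in p: (-40352)p + (11096800) = 0.
So p = 275.

275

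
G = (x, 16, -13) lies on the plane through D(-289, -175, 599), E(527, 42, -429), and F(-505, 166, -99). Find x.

Coplanarity requires DE · (DF × DG) = 0.
DE = (816, 217, -1028), DF = (-216, 341, -698); the triple product is linear in x with coefficient 199082 and constant term 9755018.
Setting it to zero: x = -49.

-49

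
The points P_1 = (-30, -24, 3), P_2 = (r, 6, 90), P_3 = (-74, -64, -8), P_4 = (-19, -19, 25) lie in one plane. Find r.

Normal to plane P_1P_3P_4: n = (-825, 847, 220); plane equation n·P = 5082.
Requiring n·P_2 = 5082: (-825)r + (24882) = 5082.
So r = 24.

24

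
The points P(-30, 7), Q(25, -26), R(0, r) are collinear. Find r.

-11

Collinearity: (R − P) must be parallel to (Q − P) = (55, -33).
Cross-multiplying the components: (r − 7)·(55) = (30)·(-33).
Solving gives r = -11.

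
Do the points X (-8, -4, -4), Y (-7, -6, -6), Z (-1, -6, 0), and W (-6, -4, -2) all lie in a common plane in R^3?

With X as base: XY = (1, -2, -2), XZ = (7, -2, 4), XW = (2, 0, 2).
XZ × XW = (-4, -6, 4).
XY · (XZ × XW) = 0.
The scalar triple product vanishes, so the four points are coplanar.

Yes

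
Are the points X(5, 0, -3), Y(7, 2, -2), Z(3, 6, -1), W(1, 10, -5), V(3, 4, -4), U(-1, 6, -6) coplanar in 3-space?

No

The plane through X, Y, Z has normal n = XY × XZ = (-2, -6, 16) and equation n·P = -58.
Checking the remaining points: n·W = -142, n·V = -94, n·U = -130.
Since n·W = -142 ≠ -58, W is off the plane and the points are not all coplanar.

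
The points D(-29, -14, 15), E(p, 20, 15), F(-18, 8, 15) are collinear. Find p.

-12

Collinearity requires DE × DF = 0; each component is linear in p.
The z-component gives (22)p + (264) = 0, so p = -12.
The remaining components then also vanish.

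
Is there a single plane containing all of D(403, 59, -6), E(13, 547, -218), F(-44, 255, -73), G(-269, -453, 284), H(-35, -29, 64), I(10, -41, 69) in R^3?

The plane through D, E, F has normal n = DE × DF = (8856, 68634, 141696) and equation n·P = 6768198.
Checking the remaining points: n·G = 6768198, n·H = 6768198, n·I = 7051590.
Since n·I = 7051590 ≠ 6768198, I is off the plane and the points are not all coplanar.

No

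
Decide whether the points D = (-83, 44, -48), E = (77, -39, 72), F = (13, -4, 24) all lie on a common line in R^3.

DE = (160, -83, 120), DF = (96, -48, 72).
DE × DF = (-216, 0, 288).
The cross product is nonzero, so the points do not lie on one line.

No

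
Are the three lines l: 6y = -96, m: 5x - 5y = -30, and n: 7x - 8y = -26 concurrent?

Yes

Intersecting l and m: solving the 2×2 system gives (x, y) = (-22, -16).
Substitute into n: (7)(-22) + (-8)(-16) = -26.
This equals -26, so (-22, -16) lies on all three lines and they are concurrent.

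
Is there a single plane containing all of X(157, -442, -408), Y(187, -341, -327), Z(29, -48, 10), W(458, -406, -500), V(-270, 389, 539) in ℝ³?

The plane through X, Y, Z has normal n = XY × XZ = (10304, -22908, 24748) and equation n·P = 1645880.
Checking the remaining points: n·W = 1645880, n·V = 1645880.
All equal 1645880, so all 5 points lie in one plane.

Yes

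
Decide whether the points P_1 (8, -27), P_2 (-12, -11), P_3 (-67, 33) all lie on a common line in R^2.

P_1P_2 = (-20, 16), P_1P_3 = (-75, 60).
det[P_1P_2; P_1P_3] = (-20)(60) − (16)(-75) = 0.
The determinant is zero, so the points are collinear.

Yes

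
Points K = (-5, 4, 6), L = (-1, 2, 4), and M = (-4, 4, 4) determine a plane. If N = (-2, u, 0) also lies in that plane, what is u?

4

A normal to the plane is n = KL × KM = (4, 6, 2).
N lies in the plane iff n · KN = 0.
This gives (6)u + (-24) = 0, so u = 4.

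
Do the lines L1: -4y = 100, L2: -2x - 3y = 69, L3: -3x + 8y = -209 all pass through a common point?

Yes

The three lines meet at one point iff the augmented coefficient matrix [aᵢ bᵢ cᵢ] has rank < 3, i.e. its determinant vanishes.
Here the determinant is 0.
It vanishes, so the lines are concurrent at (3, -25).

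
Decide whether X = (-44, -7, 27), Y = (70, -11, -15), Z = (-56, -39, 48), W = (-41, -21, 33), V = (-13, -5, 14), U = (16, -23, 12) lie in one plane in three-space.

Yes

The plane through X, Y, Z has normal n = XY × XZ = (-1428, -1890, -3696) and equation n·P = -23730.
Checking the remaining points: n·W = -23730, n·V = -23730, n·U = -23730.
All equal -23730, so all 6 points lie in one plane.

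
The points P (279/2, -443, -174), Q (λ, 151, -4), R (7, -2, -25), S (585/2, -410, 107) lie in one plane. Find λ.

The points are coplanar iff PQ · (PR × PS) = 0.
Expanding, this is linear in λ: (119004)λ + (6842730) = 0.
So λ = -115/2.

-115/2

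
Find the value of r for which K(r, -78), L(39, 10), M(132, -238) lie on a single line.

The three points are collinear iff det[KL; KM] = 0.
This determinant is linear in r: (248)r + (-17856) = 0, so r = 72.

72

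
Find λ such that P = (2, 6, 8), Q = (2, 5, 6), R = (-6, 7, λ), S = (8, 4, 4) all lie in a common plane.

Normal to plane PQS: n = (0, -12, 6); plane equation n·X = -24.
Requiring n·R = -24: (6)λ + (-84) = -24.
So λ = 10.

10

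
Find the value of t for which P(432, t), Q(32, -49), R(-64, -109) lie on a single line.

201

The three points are collinear iff det[PQ; PR] = 0.
This determinant is linear in t: (-96)t + (19296) = 0, so t = 201.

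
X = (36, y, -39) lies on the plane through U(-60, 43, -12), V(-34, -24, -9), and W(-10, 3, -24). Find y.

Coplanarity requires UV · (UW × UX) = 0.
UV = (26, -67, 3), UW = (50, -40, -12); the triple product is linear in y with coefficient 462 and constant term 6468.
Setting it to zero: y = -14.

-14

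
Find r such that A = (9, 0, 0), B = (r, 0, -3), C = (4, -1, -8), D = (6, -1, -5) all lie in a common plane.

7

Normal to plane ACD: n = (-3, -1, 2); plane equation n·P = -27.
Requiring n·B = -27: (-3)r + (-6) = -27.
So r = 7.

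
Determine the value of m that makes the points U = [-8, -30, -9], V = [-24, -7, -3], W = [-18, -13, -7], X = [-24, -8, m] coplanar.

Coplanarity ⇔ det[UV; UW; UX] = 0.
Expanding, this is linear in m: (-42)m + (-98) = 0.
So m = -7/3.

-7/3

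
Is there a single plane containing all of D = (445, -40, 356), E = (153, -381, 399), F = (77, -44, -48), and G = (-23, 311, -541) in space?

The four points are coplanar iff the 3×3 determinant with rows DE, DF, DG is zero.
Rows: (-292, -341, 43), (-368, -4, -404), (-468, 351, -897).
Expanding along the first row: (-292)(145392) − (-341)(141024) + (43)(-131040) = 0.
Zero determinant ⇒ coplanar.

Yes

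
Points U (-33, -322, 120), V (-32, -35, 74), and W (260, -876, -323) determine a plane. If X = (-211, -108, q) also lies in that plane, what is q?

408

A normal to the plane is n = UV × UW = (-152625, -13035, -84645).
X lies in the plane iff n · UX = 0.
This gives (-84645)q + (34535160) = 0, so q = 408.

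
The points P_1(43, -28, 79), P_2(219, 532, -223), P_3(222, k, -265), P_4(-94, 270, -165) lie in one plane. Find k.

Normal to plane P_1P_2P_4: n = (-46644, 84318, 129168); plane equation n·P = 5837676.
Requiring n·P_3 = 5837676: (84318)k + (-44584488) = 5837676.
So k = 598.

598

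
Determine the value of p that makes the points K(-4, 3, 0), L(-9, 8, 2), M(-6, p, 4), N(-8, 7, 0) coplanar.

Coplanarity ⇔ det[KL; KM; KN] = 0.
Expanding, this is linear in p: (8)p + (-40) = 0.
So p = 5.

5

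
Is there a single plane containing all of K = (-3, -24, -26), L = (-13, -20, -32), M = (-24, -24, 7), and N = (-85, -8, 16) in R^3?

Yes

A normal to the plane through K, L, M is n = KL × KM = (132, 456, 84).
The plane has equation n·P = -13524. For N: n·N = -13524.
Equal, so N lies in the plane and all four are coplanar.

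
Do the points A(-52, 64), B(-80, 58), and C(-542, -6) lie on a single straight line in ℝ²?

AB = (-28, -6), AC = (-490, -70).
Twice the signed area of △ABC is (-28)(-70) − (-6)(-490) = -980.
The area is nonzero, so the three points are not collinear.

No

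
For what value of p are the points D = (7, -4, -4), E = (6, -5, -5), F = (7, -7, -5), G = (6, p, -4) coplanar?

The points are coplanar iff DE · (DF × DG) = 0.
Expanding, this is linear in p: (-1)p + (-2) = 0.
So p = -2.

-2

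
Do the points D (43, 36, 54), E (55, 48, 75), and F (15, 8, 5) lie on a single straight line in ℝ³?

Yes

DE = (12, 12, 21), DF = (-28, -28, -49).
DE × DF = (0, 0, 0).
The cross product vanishes, so the three points are collinear.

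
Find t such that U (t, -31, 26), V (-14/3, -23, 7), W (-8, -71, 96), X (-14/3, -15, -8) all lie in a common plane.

Coplanarity ⇔ det[UV; UW; UX] = 0.
Expanding, this is linear in t: (-8)t + (208/3) = 0.
So t = 26/3.

26/3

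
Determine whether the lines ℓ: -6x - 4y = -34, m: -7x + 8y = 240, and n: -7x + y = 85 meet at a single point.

No

Intersecting ℓ and m: solving the 2×2 system gives (x, y) = (-172/19, 839/38).
Substitute into n: (-7)(-172/19) + (1)(839/38) = 3247/38.
But n requires 85 ≠ 3247/38, so the three lines have no common point.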